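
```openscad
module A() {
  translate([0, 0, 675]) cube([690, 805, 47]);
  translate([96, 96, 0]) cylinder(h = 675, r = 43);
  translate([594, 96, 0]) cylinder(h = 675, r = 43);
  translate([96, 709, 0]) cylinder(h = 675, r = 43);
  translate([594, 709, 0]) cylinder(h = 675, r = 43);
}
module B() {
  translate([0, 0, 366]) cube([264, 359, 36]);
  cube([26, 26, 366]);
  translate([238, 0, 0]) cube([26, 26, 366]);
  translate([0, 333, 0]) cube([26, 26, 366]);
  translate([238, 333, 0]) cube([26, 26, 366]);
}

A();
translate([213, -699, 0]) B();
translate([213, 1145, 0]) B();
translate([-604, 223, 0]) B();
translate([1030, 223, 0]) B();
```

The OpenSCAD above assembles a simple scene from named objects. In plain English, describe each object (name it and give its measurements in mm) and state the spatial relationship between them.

A is a rectangular dining table. The top is 690×805×47 mm with its upper surface at z = 722 mm. It stands on four round legs of 86 mm diameter, each leg's bounding box inset 53 mm from the nearest pair of top edges, running from the floor to the underside of the top.

B is a simple wooden stool: a rectangular seat 264 mm (x) by 359 mm (y), 36 mm thick, top face at z = 402 mm, on four square legs, each 26×26 mm in cross-section. The legs rest on z = 0, each flush with a corner of the seat.

Four stools sit around the table at the −y, +y, −x, +x sides.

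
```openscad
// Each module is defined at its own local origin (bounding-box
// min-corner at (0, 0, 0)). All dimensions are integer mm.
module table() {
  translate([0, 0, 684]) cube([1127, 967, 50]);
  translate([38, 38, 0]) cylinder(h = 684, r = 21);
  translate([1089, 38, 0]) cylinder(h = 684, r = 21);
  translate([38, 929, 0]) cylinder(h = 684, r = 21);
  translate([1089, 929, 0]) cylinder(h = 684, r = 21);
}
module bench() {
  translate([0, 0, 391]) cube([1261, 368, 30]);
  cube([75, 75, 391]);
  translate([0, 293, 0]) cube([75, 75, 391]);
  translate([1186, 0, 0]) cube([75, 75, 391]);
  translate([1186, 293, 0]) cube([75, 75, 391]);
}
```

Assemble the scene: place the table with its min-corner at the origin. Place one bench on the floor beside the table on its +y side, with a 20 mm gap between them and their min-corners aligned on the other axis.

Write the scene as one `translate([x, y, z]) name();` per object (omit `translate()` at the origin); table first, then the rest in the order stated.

table();
translate([0, 987, 0]) bench();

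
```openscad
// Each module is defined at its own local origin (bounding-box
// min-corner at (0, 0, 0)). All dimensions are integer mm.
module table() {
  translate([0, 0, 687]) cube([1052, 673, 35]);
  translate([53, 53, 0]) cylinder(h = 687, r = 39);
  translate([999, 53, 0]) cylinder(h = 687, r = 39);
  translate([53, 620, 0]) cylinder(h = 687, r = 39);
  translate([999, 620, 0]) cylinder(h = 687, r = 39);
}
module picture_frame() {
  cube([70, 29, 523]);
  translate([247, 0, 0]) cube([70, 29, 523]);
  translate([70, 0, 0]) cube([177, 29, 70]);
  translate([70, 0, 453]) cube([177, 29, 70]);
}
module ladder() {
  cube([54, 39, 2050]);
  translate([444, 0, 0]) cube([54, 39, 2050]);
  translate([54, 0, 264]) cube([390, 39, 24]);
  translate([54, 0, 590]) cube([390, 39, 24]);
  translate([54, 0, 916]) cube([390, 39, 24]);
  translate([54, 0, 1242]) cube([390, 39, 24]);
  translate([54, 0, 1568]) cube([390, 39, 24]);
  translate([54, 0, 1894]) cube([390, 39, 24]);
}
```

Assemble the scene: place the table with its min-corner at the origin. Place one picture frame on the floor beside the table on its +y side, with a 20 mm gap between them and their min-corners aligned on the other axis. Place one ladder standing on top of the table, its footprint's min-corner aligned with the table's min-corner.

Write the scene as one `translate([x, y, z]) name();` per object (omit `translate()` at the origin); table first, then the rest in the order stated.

table();
translate([0, 693, 0]) picture_frame();
translate([0, 0, 722]) ladder();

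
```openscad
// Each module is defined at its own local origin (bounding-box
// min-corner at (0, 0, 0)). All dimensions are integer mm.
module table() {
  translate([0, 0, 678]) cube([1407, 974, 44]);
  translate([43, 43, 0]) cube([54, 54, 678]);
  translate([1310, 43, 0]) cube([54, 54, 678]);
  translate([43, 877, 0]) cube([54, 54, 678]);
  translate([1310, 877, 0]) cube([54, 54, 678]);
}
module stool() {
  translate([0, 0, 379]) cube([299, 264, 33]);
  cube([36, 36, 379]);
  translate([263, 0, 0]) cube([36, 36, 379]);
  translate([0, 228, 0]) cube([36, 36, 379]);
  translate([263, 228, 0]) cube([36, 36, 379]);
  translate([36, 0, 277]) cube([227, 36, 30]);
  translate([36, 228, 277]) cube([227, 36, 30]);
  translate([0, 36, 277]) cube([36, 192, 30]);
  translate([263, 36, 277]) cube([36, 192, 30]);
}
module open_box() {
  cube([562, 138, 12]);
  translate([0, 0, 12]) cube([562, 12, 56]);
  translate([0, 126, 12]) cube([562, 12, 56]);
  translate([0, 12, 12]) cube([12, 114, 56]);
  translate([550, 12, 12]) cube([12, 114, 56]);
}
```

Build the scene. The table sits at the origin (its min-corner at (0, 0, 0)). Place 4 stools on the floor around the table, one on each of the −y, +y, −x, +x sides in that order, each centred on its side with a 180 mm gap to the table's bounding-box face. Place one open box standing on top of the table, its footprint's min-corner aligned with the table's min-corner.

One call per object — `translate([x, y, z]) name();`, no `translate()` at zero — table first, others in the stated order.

table();
translate([554, -444, 0]) stool();
translate([554, 1154, 0]) stool();
translate([-479, 355, 0]) stool();
translate([1587, 355, 0]) stool();
translate([0, 0, 722]) open_box();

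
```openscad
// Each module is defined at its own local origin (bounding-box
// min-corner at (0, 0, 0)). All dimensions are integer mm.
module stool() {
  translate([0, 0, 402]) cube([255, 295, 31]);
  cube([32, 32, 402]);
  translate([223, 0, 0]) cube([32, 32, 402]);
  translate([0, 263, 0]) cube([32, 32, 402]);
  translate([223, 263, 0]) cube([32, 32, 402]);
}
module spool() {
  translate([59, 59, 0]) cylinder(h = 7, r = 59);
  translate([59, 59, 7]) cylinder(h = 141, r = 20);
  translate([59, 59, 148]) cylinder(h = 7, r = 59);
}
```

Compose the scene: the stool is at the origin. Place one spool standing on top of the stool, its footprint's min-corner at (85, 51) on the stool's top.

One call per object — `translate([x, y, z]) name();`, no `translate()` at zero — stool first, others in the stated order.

stool();
translate([85, 51, 433]) spool();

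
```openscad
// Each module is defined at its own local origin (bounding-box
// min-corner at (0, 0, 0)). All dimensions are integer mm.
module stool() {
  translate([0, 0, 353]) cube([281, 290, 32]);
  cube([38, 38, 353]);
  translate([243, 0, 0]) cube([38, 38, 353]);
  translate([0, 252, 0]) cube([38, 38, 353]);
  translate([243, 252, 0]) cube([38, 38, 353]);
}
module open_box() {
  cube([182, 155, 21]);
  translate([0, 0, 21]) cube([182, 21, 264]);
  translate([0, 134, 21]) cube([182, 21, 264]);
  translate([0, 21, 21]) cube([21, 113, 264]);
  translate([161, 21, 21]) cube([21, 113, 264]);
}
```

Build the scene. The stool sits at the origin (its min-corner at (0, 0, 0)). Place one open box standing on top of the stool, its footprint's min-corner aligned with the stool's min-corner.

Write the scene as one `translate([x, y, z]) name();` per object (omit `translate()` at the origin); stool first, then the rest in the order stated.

stool();
translate([0, 0, 385]) open_box();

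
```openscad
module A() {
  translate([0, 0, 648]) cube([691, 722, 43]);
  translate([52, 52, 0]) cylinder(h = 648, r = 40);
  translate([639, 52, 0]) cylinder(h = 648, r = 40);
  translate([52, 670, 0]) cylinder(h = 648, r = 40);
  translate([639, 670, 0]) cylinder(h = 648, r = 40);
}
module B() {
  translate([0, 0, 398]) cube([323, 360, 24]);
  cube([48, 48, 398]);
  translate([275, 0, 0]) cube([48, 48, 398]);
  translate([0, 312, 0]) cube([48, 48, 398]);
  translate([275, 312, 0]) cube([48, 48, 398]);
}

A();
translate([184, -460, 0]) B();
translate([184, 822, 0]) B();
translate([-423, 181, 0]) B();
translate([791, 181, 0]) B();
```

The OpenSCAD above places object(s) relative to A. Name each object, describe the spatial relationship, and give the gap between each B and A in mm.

A is a table. B is a stool. Four stools sit around the table at the −y, +y, −x, +x sides. The gap between each stool and the table is 100 mm.

Each stool's nearest face is 100 mm from the table's bounding box.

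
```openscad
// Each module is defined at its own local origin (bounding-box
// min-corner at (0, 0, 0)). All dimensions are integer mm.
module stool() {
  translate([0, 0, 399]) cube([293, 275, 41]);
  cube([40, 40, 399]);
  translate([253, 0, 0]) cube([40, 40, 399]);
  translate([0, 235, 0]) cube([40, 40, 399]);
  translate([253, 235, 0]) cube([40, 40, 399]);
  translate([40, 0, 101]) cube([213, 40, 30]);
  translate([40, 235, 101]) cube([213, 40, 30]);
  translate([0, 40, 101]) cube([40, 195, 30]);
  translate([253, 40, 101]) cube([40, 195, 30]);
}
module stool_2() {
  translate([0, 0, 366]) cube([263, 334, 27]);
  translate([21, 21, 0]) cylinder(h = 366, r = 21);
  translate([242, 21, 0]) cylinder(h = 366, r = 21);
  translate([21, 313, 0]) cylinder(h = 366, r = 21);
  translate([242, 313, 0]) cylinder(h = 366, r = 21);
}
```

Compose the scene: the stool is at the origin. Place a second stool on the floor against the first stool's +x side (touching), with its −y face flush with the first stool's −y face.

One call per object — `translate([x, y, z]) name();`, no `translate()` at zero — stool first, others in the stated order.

stool();
translate([293, 0, 0]) stool_2();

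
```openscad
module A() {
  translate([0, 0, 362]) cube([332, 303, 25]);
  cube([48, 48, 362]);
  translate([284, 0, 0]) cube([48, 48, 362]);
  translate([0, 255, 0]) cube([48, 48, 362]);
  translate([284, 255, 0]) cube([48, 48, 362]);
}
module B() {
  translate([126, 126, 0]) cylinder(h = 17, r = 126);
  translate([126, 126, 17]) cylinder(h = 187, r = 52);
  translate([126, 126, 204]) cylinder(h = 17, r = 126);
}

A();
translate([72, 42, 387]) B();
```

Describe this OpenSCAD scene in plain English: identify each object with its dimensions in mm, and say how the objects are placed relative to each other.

A is a simple wooden stool: a rectangular seat 332 mm (x) by 303 mm (y), 25 mm thick, top face at z = 387 mm, on four square legs, each 48×48 mm in cross-section. The legs rest on z = 0, each flush with a corner of the seat.

B is a spool: two coaxial disc flanges of radius 126 mm and thickness 17 mm, joined by a core cylinder of radius 52 mm and height 187 mm. The lower flange rests on z = 0 and the three cylinders share a vertical axis.

The spool is on top of the stool.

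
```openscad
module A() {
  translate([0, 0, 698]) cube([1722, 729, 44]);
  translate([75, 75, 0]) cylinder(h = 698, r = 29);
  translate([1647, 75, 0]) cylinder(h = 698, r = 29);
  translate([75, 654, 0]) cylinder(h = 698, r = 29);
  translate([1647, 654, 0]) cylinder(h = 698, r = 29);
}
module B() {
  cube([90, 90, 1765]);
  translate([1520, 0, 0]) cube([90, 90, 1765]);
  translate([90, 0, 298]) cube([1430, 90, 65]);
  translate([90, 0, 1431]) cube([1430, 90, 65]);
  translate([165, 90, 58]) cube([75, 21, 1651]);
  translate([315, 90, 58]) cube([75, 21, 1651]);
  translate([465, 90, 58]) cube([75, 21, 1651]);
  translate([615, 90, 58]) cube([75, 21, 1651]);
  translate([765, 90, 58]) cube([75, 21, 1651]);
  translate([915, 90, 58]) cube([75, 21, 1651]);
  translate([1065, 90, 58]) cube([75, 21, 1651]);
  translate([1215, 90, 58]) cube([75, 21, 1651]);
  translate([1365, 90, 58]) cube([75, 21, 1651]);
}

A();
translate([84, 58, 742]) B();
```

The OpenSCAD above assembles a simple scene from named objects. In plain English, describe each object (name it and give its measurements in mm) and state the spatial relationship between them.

A is a table: top 1722 mm (x) × 729 mm (y), 44 mm thick, upper face at z = 742 mm, on four round legs of 58 mm diameter, each leg's bounding box inset 46 mm from the nearest pair of top edges, running from z = 0 to the bottom of the top.

B is a fence section. Two 90×90 mm posts, 1765 mm tall, stand on the floor with a clear span of 1430 mm between their inner faces. Two horizontal rails of 90×65 mm section span the gap between the posts with their undersides at z = 298 mm and z = 1431 mm, flush with the posts' −y face. 9 pickets, each 75 mm wide, 21 mm thick and 1651 mm tall, are fixed to the +y face of the rails with their bottoms at z = 58 mm, evenly spaced across the span with equal gaps (rounded down to the nearest mm) at the −x end and between each pair — any rounding remainder accumulates at the +x end.

The fence section is on top of the table.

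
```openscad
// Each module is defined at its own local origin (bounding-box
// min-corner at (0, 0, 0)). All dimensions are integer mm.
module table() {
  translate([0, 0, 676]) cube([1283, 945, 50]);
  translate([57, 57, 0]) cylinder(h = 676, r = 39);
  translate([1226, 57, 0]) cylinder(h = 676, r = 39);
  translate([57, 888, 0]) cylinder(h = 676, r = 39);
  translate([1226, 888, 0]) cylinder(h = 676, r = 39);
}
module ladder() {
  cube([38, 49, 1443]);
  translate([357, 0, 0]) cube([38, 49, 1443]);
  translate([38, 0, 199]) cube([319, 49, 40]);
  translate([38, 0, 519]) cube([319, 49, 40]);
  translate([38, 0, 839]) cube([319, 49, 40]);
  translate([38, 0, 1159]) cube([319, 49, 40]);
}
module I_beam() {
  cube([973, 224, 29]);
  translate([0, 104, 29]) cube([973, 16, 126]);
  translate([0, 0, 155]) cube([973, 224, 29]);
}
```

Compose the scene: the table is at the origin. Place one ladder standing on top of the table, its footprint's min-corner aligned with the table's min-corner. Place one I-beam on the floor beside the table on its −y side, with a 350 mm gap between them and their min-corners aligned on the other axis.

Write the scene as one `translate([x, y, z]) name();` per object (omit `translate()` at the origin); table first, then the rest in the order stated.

table();
translate([0, 0, 726]) ladder();
translate([0, -574, 0]) I_beam();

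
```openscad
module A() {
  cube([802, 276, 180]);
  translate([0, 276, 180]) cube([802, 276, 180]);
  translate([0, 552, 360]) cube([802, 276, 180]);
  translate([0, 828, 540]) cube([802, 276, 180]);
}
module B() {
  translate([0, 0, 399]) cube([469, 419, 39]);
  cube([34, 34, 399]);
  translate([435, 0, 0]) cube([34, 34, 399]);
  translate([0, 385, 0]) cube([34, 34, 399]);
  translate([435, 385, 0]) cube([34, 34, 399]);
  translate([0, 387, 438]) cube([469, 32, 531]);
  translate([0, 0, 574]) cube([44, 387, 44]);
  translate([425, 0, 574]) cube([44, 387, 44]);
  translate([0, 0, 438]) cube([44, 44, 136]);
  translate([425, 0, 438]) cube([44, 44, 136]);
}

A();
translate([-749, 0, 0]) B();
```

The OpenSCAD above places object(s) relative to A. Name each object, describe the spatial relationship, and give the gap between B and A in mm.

A is a staircase. B is a chair. The chair is on the floor beside the staircase on its −x side. The gap between the chair and the staircase is 280 mm.

The chair's nearest face is 280 mm from the staircase's −x face.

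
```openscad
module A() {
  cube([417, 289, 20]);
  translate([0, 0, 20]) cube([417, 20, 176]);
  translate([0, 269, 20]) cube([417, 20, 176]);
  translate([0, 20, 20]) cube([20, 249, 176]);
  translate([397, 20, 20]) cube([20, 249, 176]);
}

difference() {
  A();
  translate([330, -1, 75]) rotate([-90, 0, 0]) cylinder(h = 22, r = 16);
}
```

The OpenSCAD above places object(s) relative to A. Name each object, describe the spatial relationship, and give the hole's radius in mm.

The subtracted cylinder has r = 16 mm.

A is an open box. The open box has a circular hole through its front wall. The hole's radius is 16 mm.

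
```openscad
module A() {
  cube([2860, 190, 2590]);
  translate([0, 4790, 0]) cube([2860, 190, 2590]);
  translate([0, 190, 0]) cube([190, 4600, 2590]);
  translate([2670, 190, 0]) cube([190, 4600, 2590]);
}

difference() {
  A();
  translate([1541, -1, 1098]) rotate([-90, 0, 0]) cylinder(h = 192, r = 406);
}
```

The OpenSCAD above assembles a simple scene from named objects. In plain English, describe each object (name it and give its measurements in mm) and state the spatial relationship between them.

A is a box-shaped house frame (walls only): outside footprint 2860×4980 mm, wall height 2590 mm, wall thickness 190 mm. The two y-facing walls run the full x-width; the two x-facing walls fit between the inner faces of the y-facing walls.

The house frame has a circular hole of radius 406 mm through its front wall, centred at (x = 1541, z = 1098).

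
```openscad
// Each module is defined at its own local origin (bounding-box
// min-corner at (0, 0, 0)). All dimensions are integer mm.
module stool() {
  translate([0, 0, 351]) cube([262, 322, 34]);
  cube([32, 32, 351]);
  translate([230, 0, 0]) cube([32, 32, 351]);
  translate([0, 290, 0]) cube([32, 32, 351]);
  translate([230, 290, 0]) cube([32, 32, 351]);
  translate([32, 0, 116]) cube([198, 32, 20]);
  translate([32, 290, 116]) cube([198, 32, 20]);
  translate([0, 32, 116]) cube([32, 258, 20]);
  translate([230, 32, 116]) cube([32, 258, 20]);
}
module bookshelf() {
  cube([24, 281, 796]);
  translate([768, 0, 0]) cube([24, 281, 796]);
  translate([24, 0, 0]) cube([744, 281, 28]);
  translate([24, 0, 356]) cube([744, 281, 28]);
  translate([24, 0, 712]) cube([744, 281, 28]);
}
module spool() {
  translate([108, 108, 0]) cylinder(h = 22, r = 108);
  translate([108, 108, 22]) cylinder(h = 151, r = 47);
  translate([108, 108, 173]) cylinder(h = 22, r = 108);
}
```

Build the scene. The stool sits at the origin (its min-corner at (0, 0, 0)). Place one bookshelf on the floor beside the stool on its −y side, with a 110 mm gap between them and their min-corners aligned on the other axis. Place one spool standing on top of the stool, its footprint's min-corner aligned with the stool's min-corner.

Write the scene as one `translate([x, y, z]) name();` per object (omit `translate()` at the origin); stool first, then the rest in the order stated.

stool();
translate([0, -391, 0]) bookshelf();
translate([0, 0, 385]) spool();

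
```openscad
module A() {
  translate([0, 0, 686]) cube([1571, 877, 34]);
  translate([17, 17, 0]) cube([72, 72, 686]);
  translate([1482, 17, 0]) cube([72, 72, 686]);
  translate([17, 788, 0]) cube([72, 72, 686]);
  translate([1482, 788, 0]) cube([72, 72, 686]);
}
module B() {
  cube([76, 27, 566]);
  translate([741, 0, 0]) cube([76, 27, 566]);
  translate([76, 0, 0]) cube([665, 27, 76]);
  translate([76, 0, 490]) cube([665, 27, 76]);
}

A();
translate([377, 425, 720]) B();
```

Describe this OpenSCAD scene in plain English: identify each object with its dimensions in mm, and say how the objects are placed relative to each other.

A is a table: top 1571 mm (x) × 877 mm (y), 34 mm thick, upper face at z = 720 mm, on four 72×72 mm square legs, each inset 17 mm from the nearest pair of top edges, running from z = 0 to the bottom of the top.

B is a picture frame with a 665×414 mm rectangular opening (x by z) and a uniform 76 mm border on every side. Frame depth is 27 mm along y. It is built from two vertical stiles running the full outside height and two horizontal rails spanning the gap between the stiles.

The picture frame is on top of the table, centred.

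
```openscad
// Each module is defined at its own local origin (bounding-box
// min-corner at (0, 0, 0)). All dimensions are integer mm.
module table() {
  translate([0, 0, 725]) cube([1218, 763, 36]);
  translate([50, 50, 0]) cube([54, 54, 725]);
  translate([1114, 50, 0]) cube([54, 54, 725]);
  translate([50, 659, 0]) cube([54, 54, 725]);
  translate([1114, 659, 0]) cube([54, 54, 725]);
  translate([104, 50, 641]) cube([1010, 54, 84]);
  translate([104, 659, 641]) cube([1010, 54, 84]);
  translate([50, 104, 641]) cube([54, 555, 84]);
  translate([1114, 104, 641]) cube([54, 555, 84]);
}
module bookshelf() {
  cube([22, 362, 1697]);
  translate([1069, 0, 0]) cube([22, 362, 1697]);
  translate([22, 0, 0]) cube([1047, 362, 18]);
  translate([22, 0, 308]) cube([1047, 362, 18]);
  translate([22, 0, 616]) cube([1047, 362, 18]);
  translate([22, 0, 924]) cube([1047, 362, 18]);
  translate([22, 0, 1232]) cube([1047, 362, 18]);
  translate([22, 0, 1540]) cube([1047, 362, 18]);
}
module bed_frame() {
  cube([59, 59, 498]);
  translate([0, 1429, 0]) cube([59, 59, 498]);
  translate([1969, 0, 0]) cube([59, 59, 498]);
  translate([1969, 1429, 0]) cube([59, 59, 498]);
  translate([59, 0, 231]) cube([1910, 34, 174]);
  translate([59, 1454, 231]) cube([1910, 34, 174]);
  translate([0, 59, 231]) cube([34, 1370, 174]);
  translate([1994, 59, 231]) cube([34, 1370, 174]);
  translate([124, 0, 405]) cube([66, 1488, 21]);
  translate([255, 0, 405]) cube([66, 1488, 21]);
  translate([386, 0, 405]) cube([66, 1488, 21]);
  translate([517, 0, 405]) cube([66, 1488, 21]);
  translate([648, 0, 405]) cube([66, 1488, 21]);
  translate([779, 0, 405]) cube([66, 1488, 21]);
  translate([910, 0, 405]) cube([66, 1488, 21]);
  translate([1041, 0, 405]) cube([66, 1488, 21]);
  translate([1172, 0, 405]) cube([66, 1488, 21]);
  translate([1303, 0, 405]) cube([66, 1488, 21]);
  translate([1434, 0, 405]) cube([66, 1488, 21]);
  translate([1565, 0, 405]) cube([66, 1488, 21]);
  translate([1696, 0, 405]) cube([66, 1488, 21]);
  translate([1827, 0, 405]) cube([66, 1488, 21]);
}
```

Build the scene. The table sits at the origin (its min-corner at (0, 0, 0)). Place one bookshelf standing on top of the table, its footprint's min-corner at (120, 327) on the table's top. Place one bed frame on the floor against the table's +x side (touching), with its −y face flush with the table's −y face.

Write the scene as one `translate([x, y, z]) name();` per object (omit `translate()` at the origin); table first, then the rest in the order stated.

table();
translate([120, 327, 761]) bookshelf();
translate([1218, 0, 0]) bed_frame();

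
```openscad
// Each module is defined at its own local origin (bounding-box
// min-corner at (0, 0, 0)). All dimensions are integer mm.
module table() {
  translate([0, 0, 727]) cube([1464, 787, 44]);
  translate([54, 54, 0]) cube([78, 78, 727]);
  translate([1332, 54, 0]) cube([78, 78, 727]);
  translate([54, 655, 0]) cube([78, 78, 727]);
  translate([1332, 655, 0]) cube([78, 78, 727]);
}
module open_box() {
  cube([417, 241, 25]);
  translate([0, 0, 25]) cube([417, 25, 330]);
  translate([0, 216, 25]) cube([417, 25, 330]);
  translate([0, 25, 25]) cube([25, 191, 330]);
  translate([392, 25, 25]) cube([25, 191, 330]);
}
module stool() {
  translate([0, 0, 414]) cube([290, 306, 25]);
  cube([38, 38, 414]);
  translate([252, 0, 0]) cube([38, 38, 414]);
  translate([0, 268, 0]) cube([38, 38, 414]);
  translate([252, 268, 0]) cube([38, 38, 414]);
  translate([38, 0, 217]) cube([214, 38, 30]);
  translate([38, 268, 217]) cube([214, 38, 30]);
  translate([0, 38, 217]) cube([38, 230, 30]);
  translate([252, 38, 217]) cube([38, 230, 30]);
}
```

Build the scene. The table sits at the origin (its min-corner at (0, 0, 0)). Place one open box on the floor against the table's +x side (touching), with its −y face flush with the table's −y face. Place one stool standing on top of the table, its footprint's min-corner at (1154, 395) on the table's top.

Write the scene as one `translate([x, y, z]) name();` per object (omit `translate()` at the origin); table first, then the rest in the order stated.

table();
translate([1464, 0, 0]) open_box();
translate([1154, 395, 771]) stool();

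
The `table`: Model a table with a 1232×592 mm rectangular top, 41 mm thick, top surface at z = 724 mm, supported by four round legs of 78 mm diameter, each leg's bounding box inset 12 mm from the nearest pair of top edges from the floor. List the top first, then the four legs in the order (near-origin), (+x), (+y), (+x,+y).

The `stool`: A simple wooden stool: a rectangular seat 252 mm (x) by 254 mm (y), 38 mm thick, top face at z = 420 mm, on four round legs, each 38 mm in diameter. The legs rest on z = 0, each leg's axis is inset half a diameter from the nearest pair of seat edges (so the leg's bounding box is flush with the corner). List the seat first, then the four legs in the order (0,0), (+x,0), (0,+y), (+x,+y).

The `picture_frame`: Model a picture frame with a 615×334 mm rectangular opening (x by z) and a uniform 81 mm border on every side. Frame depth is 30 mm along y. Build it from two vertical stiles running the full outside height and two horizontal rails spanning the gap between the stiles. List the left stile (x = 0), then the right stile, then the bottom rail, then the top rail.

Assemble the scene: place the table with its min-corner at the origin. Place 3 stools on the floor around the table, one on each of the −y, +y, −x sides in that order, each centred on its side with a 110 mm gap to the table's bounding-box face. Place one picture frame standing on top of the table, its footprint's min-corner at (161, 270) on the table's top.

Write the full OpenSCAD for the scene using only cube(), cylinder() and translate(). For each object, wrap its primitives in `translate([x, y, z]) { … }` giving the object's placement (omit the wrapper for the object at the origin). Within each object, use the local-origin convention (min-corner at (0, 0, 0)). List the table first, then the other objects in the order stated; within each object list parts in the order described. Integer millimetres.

translate([0, 0, 683]) cube([1232, 592, 41]);
translate([51, 51, 0]) cylinder(h = 683, r = 39);
translate([1181, 51, 0]) cylinder(h = 683, r = 39);
translate([51, 541, 0]) cylinder(h = 683, r = 39);
translate([1181, 541, 0]) cylinder(h = 683, r = 39);
translate([490, -364, 0]) {
  translate([0, 0, 382]) cube([252, 254, 38]);
  translate([19, 19, 0]) cylinder(h = 382, r = 19);
  translate([233, 19, 0]) cylinder(h = 382, r = 19);
  translate([19, 235, 0]) cylinder(h = 382, r = 19);
  translate([233, 235, 0]) cylinder(h = 382, r = 19);
}
translate([490, 702, 0]) {
  translate([0, 0, 382]) cube([252, 254, 38]);
  translate([19, 19, 0]) cylinder(h = 382, r = 19);
  translate([233, 19, 0]) cylinder(h = 382, r = 19);
  translate([19, 235, 0]) cylinder(h = 382, r = 19);
  translate([233, 235, 0]) cylinder(h = 382, r = 19);
}
translate([-362, 169, 0]) {
  translate([0, 0, 382]) cube([252, 254, 38]);
  translate([19, 19, 0]) cylinder(h = 382, r = 19);
  translate([233, 19, 0]) cylinder(h = 382, r = 19);
  translate([19, 235, 0]) cylinder(h = 382, r = 19);
  translate([233, 235, 0]) cylinder(h = 382, r = 19);
}
translate([161, 270, 724]) {
  cube([81, 30, 496]);
  translate([696, 0, 0]) cube([81, 30, 496]);
  translate([81, 0, 0]) cube([615, 30, 81]);
  translate([81, 0, 415]) cube([615, 30, 81]);
}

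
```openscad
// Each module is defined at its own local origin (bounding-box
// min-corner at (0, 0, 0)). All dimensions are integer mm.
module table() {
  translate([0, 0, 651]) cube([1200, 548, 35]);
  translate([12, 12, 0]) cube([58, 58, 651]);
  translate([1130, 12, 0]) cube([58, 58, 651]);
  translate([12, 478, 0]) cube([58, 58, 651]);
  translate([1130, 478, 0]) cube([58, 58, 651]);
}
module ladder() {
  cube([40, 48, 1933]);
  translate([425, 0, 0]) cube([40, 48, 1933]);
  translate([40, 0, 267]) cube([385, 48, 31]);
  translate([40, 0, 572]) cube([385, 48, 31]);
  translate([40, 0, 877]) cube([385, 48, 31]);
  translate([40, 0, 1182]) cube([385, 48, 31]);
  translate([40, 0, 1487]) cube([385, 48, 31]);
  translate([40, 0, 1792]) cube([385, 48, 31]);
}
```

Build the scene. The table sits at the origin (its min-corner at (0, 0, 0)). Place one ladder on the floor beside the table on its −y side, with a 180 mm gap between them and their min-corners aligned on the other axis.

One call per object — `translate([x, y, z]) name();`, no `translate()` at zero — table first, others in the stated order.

table();
translate([0, -228, 0]) ladder();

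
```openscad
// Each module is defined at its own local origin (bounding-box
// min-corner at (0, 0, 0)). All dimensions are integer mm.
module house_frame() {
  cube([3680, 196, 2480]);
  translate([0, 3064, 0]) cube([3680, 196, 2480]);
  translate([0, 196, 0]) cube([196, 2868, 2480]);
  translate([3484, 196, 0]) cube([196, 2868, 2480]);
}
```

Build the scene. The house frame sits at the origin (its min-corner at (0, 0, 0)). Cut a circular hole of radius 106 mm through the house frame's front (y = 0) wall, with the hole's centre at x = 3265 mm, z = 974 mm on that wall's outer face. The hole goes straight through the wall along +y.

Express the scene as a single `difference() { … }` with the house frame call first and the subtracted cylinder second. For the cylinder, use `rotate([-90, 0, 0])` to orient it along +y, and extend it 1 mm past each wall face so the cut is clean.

difference() {
  house_frame();
  translate([3265, -1, 974]) rotate([-90, 0, 0]) cylinder(h = 198, r = 106);
}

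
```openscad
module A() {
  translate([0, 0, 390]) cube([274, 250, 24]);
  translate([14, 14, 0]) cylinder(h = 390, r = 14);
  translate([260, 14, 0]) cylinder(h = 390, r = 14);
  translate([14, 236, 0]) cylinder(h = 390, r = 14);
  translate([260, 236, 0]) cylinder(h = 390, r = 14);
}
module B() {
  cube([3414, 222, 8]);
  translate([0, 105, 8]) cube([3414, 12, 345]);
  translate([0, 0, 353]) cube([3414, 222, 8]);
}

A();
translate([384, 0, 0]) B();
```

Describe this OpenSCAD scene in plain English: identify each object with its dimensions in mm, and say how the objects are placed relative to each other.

A is a four-legged stool. The seat is a 274×250×24 mm slab whose top surface is at z = 414 mm; four round legs, each 28 mm in diameter, run from the floor (z = 0) to the underside of the seat, each leg's axis is inset half a diameter from the nearest pair of seat edges (so the leg's bounding box is flush with the corner).

B is an I-beam lying along x, 3414 mm long. Overall section height 361 mm. Two flanges 222 mm wide (y) and 8 mm thick, one on the floor and one at the top; a web 12 mm thick runs between them, centred on the flange width.

The I-beam is on the floor beside the stool on its +x side.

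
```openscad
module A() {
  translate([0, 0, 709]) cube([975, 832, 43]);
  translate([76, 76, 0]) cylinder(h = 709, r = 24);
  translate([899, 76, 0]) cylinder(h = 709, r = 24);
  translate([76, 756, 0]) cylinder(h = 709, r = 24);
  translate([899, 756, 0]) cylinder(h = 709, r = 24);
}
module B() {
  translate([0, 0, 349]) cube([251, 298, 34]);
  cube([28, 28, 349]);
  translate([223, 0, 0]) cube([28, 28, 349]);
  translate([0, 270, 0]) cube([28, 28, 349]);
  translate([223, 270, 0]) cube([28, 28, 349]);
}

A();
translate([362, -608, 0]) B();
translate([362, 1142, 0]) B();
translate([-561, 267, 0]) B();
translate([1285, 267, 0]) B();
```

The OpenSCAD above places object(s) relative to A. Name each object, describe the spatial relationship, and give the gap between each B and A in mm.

A is a table. B is a stool. Four stools sit around the table at the −y, +y, −x, +x sides. The gap between each stool and the table is 310 mm.

Each stool's nearest face is 310 mm from the table's bounding box.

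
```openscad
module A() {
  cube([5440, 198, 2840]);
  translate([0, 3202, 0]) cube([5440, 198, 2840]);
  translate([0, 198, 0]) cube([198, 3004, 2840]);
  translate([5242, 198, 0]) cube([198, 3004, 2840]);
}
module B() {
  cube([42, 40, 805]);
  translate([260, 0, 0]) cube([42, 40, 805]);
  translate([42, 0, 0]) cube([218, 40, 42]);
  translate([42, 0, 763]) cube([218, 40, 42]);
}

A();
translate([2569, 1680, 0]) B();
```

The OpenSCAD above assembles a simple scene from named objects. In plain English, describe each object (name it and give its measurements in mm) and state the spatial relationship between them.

A is a box-shaped house frame (walls only): outside footprint 5440×3400 mm, wall height 2840 mm, wall thickness 198 mm. The two y-facing walls run the full x-width; the two x-facing walls fit between the inner faces of the y-facing walls.

B is a picture frame with a 218×721 mm rectangular opening (x by z) and a uniform 42 mm border on every side. Frame depth is 40 mm along y. It is built from two vertical stiles running the full outside height and two horizontal rails spanning the gap between the stiles.

The picture frame sits inside the house frame, centred.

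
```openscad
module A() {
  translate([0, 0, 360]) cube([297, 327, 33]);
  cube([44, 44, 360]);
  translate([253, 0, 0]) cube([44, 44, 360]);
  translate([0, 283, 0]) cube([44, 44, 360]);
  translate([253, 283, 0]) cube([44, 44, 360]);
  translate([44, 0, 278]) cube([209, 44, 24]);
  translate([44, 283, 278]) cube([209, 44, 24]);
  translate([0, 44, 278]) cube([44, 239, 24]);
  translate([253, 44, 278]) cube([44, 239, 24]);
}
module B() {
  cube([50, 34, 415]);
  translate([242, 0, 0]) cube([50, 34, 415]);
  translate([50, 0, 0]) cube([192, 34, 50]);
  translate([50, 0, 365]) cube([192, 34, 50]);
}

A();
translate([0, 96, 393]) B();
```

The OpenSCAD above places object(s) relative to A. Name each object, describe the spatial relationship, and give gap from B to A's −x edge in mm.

The picture frame's min-x is at 0; the stool's min-x is 0; gap = 0 mm.

A is a stool. B is a picture frame. The picture frame is on top of the stool. The gap from the picture frame to the stool's −x edge is 0 mm.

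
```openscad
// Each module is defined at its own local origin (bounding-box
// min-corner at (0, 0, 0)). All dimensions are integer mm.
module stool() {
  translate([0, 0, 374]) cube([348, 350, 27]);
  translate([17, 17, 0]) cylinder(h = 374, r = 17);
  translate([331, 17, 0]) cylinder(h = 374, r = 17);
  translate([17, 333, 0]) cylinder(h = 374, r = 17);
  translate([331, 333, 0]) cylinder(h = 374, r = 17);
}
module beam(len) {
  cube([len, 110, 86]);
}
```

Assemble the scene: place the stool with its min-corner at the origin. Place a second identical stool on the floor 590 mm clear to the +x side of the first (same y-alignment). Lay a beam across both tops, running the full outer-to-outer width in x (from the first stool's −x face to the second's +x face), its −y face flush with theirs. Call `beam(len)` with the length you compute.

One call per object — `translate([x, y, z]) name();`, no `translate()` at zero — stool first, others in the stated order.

stool();
translate([938, 0, 0]) stool();
translate([0, 0, 401]) beam(1286);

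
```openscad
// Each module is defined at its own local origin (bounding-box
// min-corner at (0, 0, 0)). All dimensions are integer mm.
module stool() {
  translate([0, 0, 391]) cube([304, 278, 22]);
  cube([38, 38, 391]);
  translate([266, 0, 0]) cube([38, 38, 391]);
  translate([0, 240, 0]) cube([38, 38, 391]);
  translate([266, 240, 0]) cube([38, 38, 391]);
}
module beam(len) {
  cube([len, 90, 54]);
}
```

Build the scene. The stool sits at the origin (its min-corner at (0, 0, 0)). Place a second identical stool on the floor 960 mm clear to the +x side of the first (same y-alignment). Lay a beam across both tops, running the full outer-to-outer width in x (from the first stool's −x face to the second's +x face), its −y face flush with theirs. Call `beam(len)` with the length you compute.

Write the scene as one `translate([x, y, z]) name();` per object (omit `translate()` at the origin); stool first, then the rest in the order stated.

stool();
translate([1264, 0, 0]) stool();
translate([0, 0, 413]) beam(1568);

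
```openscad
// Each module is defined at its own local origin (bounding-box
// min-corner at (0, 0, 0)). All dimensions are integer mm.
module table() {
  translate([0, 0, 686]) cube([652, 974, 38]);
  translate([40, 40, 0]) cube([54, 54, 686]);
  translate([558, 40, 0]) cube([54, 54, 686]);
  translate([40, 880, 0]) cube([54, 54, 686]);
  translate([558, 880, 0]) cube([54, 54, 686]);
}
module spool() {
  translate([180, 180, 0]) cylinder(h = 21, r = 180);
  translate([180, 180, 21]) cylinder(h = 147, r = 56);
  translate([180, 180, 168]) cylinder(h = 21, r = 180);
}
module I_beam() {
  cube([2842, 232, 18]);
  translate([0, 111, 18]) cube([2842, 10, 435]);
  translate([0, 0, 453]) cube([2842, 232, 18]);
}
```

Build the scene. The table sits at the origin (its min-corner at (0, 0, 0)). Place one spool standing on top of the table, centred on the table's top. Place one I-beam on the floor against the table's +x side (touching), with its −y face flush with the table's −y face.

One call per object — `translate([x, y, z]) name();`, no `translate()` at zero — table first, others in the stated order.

table();
translate([146, 307, 724]) spool();
translate([652, 0, 0]) I_beam();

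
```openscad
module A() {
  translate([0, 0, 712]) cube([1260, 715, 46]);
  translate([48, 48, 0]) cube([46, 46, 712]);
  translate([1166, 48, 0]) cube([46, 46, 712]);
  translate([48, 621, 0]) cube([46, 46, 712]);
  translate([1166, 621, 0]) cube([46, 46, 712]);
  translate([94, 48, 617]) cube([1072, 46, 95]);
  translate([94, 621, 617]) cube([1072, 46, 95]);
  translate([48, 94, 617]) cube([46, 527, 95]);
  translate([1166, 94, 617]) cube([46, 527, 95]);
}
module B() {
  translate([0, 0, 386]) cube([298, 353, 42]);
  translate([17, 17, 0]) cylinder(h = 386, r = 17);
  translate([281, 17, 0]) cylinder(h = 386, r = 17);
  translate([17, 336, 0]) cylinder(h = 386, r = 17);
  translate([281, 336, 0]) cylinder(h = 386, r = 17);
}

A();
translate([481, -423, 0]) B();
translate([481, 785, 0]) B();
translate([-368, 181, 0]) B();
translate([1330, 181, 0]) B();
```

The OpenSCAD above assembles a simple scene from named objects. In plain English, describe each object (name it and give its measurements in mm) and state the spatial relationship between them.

A is a table: top 1260 mm (x) × 715 mm (y), 46 mm thick, upper face at z = 758 mm, on four 46×46 mm square legs, each inset 48 mm from the nearest pair of top edges, running from z = 0 to the bottom of the top. Four apron rails, 46 mm thick and 95 mm tall, run between adjacent legs with their top edges flush with the underside of the top and their outer faces flush with the legs' outer faces.

B is a four-legged stool. The seat is 298×353 mm, 42 mm thick, top at z = 428 mm. It stands on four round legs, each 34 mm in diameter, from z = 0 to the seat underside, each leg's axis is inset half a diameter from the nearest pair of seat edges (so the leg's bounding box is flush with the corner).

Four stools sit around the table at the −y, +y, −x, +x sides.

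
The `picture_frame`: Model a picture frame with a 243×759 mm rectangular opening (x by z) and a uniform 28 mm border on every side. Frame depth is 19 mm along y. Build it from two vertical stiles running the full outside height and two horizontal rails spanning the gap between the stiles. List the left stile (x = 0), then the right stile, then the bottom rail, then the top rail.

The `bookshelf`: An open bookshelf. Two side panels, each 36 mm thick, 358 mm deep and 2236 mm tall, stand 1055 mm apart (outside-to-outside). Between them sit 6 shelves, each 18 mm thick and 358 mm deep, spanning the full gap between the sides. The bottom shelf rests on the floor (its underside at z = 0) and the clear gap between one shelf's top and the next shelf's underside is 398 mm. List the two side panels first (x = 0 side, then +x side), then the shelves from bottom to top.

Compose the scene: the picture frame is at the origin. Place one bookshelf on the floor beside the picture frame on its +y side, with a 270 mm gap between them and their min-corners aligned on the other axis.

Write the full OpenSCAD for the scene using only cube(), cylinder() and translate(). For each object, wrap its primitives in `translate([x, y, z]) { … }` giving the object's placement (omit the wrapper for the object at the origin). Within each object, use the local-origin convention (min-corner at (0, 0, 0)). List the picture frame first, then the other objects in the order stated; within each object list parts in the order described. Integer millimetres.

cube([28, 19, 815]);
translate([271, 0, 0]) cube([28, 19, 815]);
translate([28, 0, 0]) cube([243, 19, 28]);
translate([28, 0, 787]) cube([243, 19, 28]);
translate([0, 289, 0]) {
  cube([36, 358, 2236]);
  translate([1019, 0, 0]) cube([36, 358, 2236]);
  translate([36, 0, 0]) cube([983, 358, 18]);
  translate([36, 0, 416]) cube([983, 358, 18]);
  translate([36, 0, 832]) cube([983, 358, 18]);
  translate([36, 0, 1248]) cube([983, 358, 18]);
  translate([36, 0, 1664]) cube([983, 358, 18]);
  translate([36, 0, 2080]) cube([983, 358, 18]);
}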